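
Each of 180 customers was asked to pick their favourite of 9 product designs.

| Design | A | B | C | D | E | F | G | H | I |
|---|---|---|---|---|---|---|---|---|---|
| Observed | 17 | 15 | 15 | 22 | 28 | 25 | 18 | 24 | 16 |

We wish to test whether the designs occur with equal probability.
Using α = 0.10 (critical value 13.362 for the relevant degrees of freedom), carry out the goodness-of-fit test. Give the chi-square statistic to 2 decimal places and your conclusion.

9.40; do not reject

Under H₀ each category has probability 1/9, so each expected count is 180/9 = 20.
χ² = (17−20)²/20 + (15−20)²/20 + (15−20)²/20 + (22−20)²/20 + (28−20)²/20 + (25−20)²/20 + (18−20)²/20 + (24−20)²/20 + (16−20)²/20
   = 0.450 + 1.250 + 1.250 + 0.200 + 3.200 + 1.250 + 0.200 + 0.800 + 0.800
Sum = 9.40
df = 8. Since 9.40 < 13.362, we do not reject H₀.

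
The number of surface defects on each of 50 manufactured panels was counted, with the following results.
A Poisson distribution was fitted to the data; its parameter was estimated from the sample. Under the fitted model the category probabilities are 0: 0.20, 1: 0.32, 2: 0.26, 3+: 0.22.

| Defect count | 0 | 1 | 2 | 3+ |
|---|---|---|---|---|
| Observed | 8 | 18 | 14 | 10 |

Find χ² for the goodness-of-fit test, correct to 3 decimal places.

Expected counts E_i = n·p_i: 50×0.20 = 10, 50×0.32 = 16, 50×0.26 = 13, 50×0.22 = 11.
cat         O        E   (O−E)²/E
0           8       10     0.4000
1          18       16     0.2500
2          14       13     0.0769
3+         10       11     0.0909
Sum = 0.818

0.818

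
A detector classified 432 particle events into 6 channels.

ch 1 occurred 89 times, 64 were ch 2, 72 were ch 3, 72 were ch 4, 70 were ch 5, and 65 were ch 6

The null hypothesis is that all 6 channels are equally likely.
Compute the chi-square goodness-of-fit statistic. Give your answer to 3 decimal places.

5.639

Under H₀ each category has probability 1/6, so each expected count is 432/6 = 72.
χ² = (89−72)²/72 + (64−72)²/72 + (72−72)²/72 + (72−72)²/72 + (70−72)²/72 + (65−72)²/72
   = 4.0139 + 0.8889 + 0.0000 + 0.0000 + 0.0556 + 0.6806
Sum = 5.639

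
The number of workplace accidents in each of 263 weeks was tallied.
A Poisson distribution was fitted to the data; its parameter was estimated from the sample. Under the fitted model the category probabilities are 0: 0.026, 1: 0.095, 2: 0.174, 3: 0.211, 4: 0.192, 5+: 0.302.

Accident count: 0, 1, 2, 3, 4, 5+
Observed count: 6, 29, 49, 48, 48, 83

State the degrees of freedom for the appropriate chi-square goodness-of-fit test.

4

There are k = 6 categories and 1 parameter estimated from the data, so df = 6 − 1 − 1 = 4.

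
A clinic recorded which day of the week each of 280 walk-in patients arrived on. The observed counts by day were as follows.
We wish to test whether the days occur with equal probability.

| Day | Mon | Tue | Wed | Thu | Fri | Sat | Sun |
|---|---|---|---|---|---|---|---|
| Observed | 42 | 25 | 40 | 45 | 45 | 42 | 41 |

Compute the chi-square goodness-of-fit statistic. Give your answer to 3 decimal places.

7.100

Under H₀ each category has probability 1/7, so each expected count is 280/7 = 40.
Mon: (42 − 40)²/40 = 4/40 = 0.1000
Tue: (25 − 40)²/40 = 225/40 = 5.6250
Wed: (40 − 40)²/40 = 0/40 = 0.0000
Thu: (45 − 40)²/40 = 25/40 = 0.6250
Fri: (45 − 40)²/40 = 25/40 = 0.6250
Sat: (42 − 40)²/40 = 4/40 = 0.1000
Sun: (41 − 40)²/40 = 1/40 = 0.0250
Sum = 7.100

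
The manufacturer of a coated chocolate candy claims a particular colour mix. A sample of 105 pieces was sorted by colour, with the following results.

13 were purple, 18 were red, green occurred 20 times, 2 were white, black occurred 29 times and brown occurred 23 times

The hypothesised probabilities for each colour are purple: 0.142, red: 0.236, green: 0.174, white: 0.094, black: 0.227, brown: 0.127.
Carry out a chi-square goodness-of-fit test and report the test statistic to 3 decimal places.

16.663

Expected counts E_i = n·p_i: 105×0.142 = 14.91, 105×0.236 = 24.78, 105×0.174 = 18.27, 105×0.094 = 9.87, 105×0.227 = 23.835, 105×0.127 = 13.335.
cat         O        E   (O−E)²/E
purple     13    14.91     0.2447
red        18    24.78     1.8551
green      20    18.27     0.1638
white       2     9.87     6.2753
black      29   23.835     1.1192
brown      23   13.335     7.0050
Sum = 16.663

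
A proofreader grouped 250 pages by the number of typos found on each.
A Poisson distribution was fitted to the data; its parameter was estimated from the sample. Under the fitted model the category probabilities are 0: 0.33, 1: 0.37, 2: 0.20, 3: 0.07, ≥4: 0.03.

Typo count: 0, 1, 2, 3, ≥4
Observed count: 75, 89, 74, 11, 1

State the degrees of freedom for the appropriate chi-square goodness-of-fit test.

3

There are k = 5 categories and 1 parameter estimated from the data, so df = 5 − 1 − 1 = 3.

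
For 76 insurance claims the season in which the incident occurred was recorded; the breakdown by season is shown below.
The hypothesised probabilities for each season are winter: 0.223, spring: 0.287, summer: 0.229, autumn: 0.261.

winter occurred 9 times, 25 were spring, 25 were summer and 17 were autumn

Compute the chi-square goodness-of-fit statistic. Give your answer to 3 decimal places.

7.914

Expected counts E_i = n·p_i: 76×0.223 = 16.948, 76×0.287 = 21.812, 76×0.229 = 17.404, 76×0.261 = 19.836.
χ² = (9−16.948)²/16.948 + (25−21.812)²/21.812 + (25−17.404)²/17.404 + (17−19.836)²/19.836
   = 3.7273 + 0.4660 + 3.3153 + 0.4055
Sum = 7.914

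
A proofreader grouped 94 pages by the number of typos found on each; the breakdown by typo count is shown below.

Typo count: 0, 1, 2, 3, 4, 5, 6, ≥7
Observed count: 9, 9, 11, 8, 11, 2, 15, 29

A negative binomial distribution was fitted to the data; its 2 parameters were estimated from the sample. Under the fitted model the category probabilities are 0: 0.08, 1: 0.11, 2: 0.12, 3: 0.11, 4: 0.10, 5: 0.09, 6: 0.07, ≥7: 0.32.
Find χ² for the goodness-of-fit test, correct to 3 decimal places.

17.020

Expected counts E_i = n·p_i: 94×0.08 = 7.52, 94×0.11 = 10.34, 94×0.12 = 11.28, 94×0.11 = 10.34, 94×0.10 = 9.4, 94×0.09 = 8.46, 94×0.07 = 6.58, 94×0.32 = 30.08.
χ² = (9−7.52)²/7.52 + (9−10.34)²/10.34 + (11−11.28)²/11.28 + (8−10.34)²/10.34 + (11−9.4)²/9.4 + (2−8.46)²/8.46 + (15−6.58)²/6.58 + (29−30.08)²/30.08
   = 0.2913 + 0.1737 + 0.0070 + 0.5296 + 0.2723 + 4.9328 + 10.7745 + 0.0388
Sum = 17.020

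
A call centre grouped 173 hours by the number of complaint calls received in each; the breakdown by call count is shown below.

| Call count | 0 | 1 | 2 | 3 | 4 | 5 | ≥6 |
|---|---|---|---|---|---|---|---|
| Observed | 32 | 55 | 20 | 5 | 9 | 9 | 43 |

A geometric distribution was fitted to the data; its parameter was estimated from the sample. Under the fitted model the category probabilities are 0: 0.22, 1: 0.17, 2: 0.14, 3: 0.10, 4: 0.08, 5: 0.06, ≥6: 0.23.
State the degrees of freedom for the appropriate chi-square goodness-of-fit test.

There are k = 7 categories and 1 parameter estimated from the data, so df = 7 − 1 − 1 = 5.

5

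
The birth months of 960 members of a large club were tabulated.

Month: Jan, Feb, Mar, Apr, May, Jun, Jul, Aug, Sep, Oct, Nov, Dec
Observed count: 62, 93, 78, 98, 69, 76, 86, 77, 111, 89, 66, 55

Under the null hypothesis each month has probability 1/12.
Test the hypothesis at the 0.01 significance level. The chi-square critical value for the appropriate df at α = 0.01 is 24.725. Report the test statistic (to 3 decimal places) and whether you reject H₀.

Expected count for each of the 12 categories: 960/12 = 80.
cat         O        E   (O−E)²/E
Jan        62       80     4.0500
Feb        93       80     2.1125
Mar        78       80     0.0500
Apr        98       80     4.0500
May        69       80     1.5125
Jun        76       80     0.2000
Jul        86       80     0.4500
Aug        77       80     0.1125
Sep       111       80    12.0125
Oct        89       80     1.0125
Nov        66       80     2.4500
Dec        55       80     7.8125
Sum = 35.825
df = 11. Since 35.825 > 24.725, we reject H₀.

35.825; reject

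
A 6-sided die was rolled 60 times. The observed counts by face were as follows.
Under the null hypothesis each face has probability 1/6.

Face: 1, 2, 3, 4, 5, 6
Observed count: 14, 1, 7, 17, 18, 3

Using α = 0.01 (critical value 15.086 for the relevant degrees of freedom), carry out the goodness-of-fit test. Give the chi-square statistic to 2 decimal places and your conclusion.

26.80; reject

Under H₀ each category has probability 1/6, so each expected count is 60/6 = 10.
χ² = (14−10)²/10 + (1−10)²/10 + (7−10)²/10 + (17−10)²/10 + (18−10)²/10 + (3−10)²/10
   = 1.600 + 8.100 + 0.900 + 4.900 + 6.400 + 4.900
Sum = 26.80
df = 5. Since 26.80 > 15.086, we reject H₀.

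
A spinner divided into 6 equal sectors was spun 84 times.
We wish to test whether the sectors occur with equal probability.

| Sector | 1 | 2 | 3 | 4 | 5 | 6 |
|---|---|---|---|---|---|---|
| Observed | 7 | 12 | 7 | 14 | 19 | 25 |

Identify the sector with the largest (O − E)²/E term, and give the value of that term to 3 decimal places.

Under H₀ each category has probability 1/6, so each expected count is 84/6 = 14.
1: (7 − 14)²/14 = 49/14 = 3.5000
2: (12 − 14)²/14 = 4/14 = 0.2857
3: (7 − 14)²/14 = 49/14 = 3.5000
4: (14 − 14)²/14 = 0/14 = 0.0000
5: (19 − 14)²/14 = 25/14 = 1.7857
6: (25 − 14)²/14 = 121/14 = 8.6429
The largest term is for 6: 8.643.

6, 8.643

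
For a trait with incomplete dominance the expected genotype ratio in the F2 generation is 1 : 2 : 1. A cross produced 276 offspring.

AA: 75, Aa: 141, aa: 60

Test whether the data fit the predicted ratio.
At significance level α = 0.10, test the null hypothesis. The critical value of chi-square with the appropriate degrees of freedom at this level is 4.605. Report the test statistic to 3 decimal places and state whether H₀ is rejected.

Ratio total = 4. Expected counts: 276×1/4 = 69, 276×2/4 = 138, 276×1/4 = 69.
χ² = (75−69)²/69 + (141−138)²/138 + (60−69)²/69
   = 0.5217 + 0.0652 + 1.1739
Sum = 1.761
df = 2. Since 1.761 < 4.605, we do not reject H₀.

1.761; do not reject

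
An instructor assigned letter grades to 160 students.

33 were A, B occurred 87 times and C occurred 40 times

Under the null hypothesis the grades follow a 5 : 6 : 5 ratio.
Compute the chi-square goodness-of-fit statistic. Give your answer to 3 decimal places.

19.930

Ratio total = 16. Expected counts: 160×5/16 = 50, 160×6/16 = 60, 160×5/16 = 50.
A: (33 − 50)²/50 = 289/50 = 5.7800
B: (87 − 60)²/60 = 729/60 = 12.1500
C: (40 − 50)²/50 = 100/50 = 2.0000
Sum = 19.930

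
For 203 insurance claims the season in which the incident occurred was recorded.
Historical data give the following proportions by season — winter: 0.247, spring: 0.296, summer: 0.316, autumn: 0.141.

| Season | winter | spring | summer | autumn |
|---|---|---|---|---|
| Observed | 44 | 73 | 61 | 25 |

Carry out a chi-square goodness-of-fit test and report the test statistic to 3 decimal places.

4.140

Expected counts E_i = n·p_i: 203×0.247 = 50.141, 203×0.296 = 60.088, 203×0.316 = 64.148, 203×0.141 = 28.623.
winter: (44 − 50.141)²/50.141 = 37.711881/50.141 = 0.7521
spring: (73 − 60.088)²/60.088 = 166.719744/60.088 = 2.7746
summer: (61 − 64.148)²/64.148 = 9.909904/64.148 = 0.1545
autumn: (25 − 28.623)²/28.623 = 13.126129/28.623 = 0.4586
Sum = 4.140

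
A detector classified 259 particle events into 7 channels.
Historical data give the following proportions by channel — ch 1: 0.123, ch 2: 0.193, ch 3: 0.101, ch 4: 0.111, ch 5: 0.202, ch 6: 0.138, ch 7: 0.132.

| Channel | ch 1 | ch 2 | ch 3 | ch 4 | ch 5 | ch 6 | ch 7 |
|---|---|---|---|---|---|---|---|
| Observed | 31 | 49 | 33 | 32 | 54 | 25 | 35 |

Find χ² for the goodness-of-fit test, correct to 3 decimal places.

5.501

Expected counts E_i = n·p_i: 259×0.123 = 31.857, 259×0.193 = 49.987, 259×0.101 = 26.159, 259×0.111 = 28.749, 259×0.202 = 52.318, 259×0.138 = 35.742, 259×0.132 = 34.188.
ch 1: (31 − 31.857)²/31.857 = 0.734449/31.857 = 0.0231
ch 2: (49 − 49.987)²/49.987 = 0.974169/49.987 = 0.0195
ch 3: (33 − 26.159)²/26.159 = 46.799281/26.159 = 1.7890
ch 4: (32 − 28.749)²/28.749 = 10.569001/28.749 = 0.3676
ch 5: (54 − 52.318)²/52.318 = 2.829124/52.318 = 0.0541
ch 6: (25 − 35.742)²/35.742 = 115.390564/35.742 = 3.2284
ch 7: (35 − 34.188)²/34.188 = 0.659344/34.188 = 0.0193
Sum = 5.501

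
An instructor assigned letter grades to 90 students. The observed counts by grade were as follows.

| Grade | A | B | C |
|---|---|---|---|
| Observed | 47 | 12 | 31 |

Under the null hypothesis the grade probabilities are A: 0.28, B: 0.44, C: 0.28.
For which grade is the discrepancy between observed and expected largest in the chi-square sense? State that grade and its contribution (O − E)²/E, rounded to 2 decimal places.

Expected counts E_i = n·p_i: 90×0.28 = 25.2, 90×0.44 = 39.6, 90×0.28 = 25.2.
A: (47 − 25.2)²/25.2 = 475.24/25.2 = 18.859
B: (12 − 39.6)²/39.6 = 761.76/39.6 = 19.236
C: (31 − 25.2)²/25.2 = 33.64/25.2 = 1.335
The largest term is for B: 19.24.

B, 19.24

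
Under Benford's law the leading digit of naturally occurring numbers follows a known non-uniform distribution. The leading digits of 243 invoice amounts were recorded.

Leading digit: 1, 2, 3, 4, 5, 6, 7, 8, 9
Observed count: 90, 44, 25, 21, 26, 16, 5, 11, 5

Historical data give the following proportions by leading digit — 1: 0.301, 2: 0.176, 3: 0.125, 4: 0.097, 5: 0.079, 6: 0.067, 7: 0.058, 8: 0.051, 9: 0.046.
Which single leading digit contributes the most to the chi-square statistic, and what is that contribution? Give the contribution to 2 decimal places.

Expected counts E_i = n·p_i: 243×0.301 = 73.143, 243×0.176 = 42.768, 243×0.125 = 30.375, 243×0.097 = 23.571, 243×0.079 = 19.197, 243×0.067 = 16.281, 243×0.058 = 14.094, 243×0.051 = 12.393, 243×0.046 = 11.178.
1: (90 − 73.143)²/73.143 = 284.158449/73.143 = 3.885
2: (44 − 42.768)²/42.768 = 1.517824/42.768 = 0.035
3: (25 − 30.375)²/30.375 = 28.890625/30.375 = 0.951
4: (21 − 23.571)²/23.571 = 6.610041/23.571 = 0.280
5: (26 − 19.197)²/19.197 = 46.280809/19.197 = 2.411
6: (16 − 16.281)²/16.281 = 0.078961/16.281 = 0.005
7: (5 − 14.094)²/14.094 = 82.700836/14.094 = 5.868
8: (11 − 12.393)²/12.393 = 1.940449/12.393 = 0.157
9: (5 − 11.178)²/11.178 = 38.167684/11.178 = 3.415
The largest term is for 7: 5.87.

7, 5.87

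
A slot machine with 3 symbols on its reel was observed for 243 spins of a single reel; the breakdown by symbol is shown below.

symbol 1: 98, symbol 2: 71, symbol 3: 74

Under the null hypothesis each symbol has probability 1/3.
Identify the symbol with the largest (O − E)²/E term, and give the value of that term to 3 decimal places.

Under H₀ each category has probability 1/3, so each expected count is 243/3 = 81.
symbol 1: (98 − 81)²/81 = 289/81 = 3.5679
symbol 2: (71 − 81)²/81 = 100/81 = 1.2346
symbol 3: (74 − 81)²/81 = 49/81 = 0.6049
The largest term is for symbol 1: 3.568.

symbol 1, 3.568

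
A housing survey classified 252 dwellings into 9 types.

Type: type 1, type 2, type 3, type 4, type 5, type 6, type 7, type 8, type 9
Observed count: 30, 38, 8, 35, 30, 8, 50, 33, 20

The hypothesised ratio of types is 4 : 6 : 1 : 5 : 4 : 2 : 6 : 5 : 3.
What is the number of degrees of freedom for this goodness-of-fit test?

There are k = 9 categories and no parameters were estimated from the data, so df = 9 − 1 = 8.

8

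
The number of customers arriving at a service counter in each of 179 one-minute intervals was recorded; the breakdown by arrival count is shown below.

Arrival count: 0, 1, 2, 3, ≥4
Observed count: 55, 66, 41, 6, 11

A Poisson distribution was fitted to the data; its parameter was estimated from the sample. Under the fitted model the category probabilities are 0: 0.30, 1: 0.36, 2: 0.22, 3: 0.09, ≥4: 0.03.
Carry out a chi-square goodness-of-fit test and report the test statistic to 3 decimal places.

Expected counts E_i = n·p_i: 179×0.30 = 53.7, 179×0.36 = 64.44, 179×0.22 = 39.38, 179×0.09 = 16.11, 179×0.03 = 5.37.
cat         O        E   (O−E)²/E
0          55     53.7     0.0315
1          66    64.44     0.0378
2          41    39.38     0.0666
3           6    16.11     6.3446
≥4         11     5.37     5.9026
Sum = 12.383

12.383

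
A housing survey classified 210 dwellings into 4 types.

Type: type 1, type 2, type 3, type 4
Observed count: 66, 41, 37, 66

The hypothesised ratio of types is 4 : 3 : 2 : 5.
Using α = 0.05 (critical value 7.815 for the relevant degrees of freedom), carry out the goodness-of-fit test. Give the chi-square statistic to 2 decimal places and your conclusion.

Ratio total = 14. Expected counts: 210×4/14 = 60, 210×3/14 = 45, 210×2/14 = 30, 210×5/14 = 75.
type 1: (66 − 60)²/60 = 36/60 = 0.600
type 2: (41 − 45)²/45 = 16/45 = 0.356
type 3: (37 − 30)²/30 = 49/30 = 1.633
type 4: (66 − 75)²/75 = 81/75 = 1.080
Sum = 3.67
df = 3. Since 3.67 < 7.815, we do not reject H₀.

3.67; do not reject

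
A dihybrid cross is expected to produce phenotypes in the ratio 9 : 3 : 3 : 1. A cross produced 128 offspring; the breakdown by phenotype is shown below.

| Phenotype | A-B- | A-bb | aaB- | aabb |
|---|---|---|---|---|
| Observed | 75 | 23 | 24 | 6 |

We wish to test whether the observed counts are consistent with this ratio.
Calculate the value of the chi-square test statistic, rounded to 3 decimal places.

0.667

Ratio total = 16. Expected counts: 128×9/16 = 72, 128×3/16 = 24, 128×3/16 = 24, 128×1/16 = 8.
cat         O        E   (O−E)²/E
A-B-       75       72     0.1250
A-bb       23       24     0.0417
aaB-       24       24     0.0000
aabb        6        8     0.5000
Sum = 0.667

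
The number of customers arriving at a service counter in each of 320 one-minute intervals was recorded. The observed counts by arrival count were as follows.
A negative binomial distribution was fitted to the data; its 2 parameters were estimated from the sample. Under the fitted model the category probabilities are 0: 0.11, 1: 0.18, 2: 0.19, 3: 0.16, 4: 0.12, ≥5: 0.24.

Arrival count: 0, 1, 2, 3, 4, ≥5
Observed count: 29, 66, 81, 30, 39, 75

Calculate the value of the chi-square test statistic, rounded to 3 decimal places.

Expected counts E_i = n·p_i: 320×0.11 = 35.2, 320×0.18 = 57.6, 320×0.19 = 60.8, 320×0.16 = 51.2, 320×0.12 = 38.4, 320×0.24 = 76.8.
cat         O        E   (O−E)²/E
0          29     35.2     1.0920
1          66     57.6     1.2250
2          81     60.8     6.7112
3          30     51.2     8.7781
4          39     38.4     0.0094
≥5         75     76.8     0.0422
Sum = 17.858

17.858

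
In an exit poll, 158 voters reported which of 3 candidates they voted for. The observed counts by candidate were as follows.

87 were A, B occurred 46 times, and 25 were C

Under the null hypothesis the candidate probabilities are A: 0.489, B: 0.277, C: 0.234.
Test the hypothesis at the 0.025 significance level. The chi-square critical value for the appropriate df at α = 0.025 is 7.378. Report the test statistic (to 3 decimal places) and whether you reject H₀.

Expected counts E_i = n·p_i: 158×0.489 = 77.262, 158×0.277 = 43.766, 158×0.234 = 36.972.
A: (87 − 77.262)²/77.262 = 94.828644/77.262 = 1.2274
B: (46 − 43.766)²/43.766 = 4.990756/43.766 = 0.1140
C: (25 − 36.972)²/36.972 = 143.328784/36.972 = 3.8767
Sum = 5.218
df = 2. Since 5.218 < 7.378, we do not reject H₀.

5.218; do not reject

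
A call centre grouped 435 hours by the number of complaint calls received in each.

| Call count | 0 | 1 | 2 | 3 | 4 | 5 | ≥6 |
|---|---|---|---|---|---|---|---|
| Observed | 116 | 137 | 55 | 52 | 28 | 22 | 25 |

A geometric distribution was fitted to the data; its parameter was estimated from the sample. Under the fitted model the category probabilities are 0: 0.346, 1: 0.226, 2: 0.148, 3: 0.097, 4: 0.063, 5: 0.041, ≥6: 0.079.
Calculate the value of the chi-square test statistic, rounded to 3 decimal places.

Expected counts E_i = n·p_i: 435×0.346 = 150.51, 435×0.226 = 98.31, 435×0.148 = 64.38, 435×0.097 = 42.195, 435×0.063 = 27.405, 435×0.041 = 17.835, 435×0.079 = 34.365.
0: (116 − 150.51)²/150.51 = 1190.9401/150.51 = 7.9127
1: (137 − 98.31)²/98.31 = 1496.9161/98.31 = 15.2265
2: (55 − 64.38)²/64.38 = 87.9844/64.38 = 1.3666
3: (52 − 42.195)²/42.195 = 96.138025/42.195 = 2.2784
4: (28 − 27.405)²/27.405 = 0.354025/27.405 = 0.0129
5: (22 − 17.835)²/17.835 = 17.347225/17.835 = 0.9727
≥6: (25 − 34.365)²/34.365 = 87.703225/34.365 = 2.5521
Sum = 30.322

30.322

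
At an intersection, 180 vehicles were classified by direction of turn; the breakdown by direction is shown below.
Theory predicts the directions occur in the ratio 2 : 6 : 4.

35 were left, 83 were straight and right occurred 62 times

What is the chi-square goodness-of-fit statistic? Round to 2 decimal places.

1.44

Ratio total = 12. Expected counts: 180×2/12 = 30, 180×6/12 = 90, 180×4/12 = 60.
χ² = (35−30)²/30 + (83−90)²/90 + (62−60)²/60
   = 0.833 + 0.544 + 0.067
Sum = 1.44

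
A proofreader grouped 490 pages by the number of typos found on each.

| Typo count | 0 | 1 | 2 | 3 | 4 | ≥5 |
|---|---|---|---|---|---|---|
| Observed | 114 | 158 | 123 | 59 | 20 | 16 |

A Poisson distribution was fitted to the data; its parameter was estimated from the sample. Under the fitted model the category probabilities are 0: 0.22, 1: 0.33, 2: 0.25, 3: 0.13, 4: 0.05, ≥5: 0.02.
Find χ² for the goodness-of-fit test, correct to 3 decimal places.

5.539

Expected counts E_i = n·p_i: 490×0.22 = 107.8, 490×0.33 = 161.7, 490×0.25 = 122.5, 490×0.13 = 63.7, 490×0.05 = 24.5, 490×0.02 = 9.8.
cat         O        E   (O−E)²/E
0         114    107.8     0.3566
1         158    161.7     0.0847
2         123    122.5     0.0020
3          59     63.7     0.3468
4          20     24.5     0.8265
≥5         16      9.8     3.9224
Sum = 5.539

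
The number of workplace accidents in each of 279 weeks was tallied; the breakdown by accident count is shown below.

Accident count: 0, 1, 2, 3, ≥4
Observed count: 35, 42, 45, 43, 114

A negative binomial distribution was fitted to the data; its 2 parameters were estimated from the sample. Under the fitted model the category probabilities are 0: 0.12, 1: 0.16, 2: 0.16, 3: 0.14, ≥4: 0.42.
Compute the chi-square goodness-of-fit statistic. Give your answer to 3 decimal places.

Expected counts E_i = n·p_i: 279×0.12 = 33.48, 279×0.16 = 44.64, 279×0.16 = 44.64, 279×0.14 = 39.06, 279×0.42 = 117.18.
0: (35 − 33.48)²/33.48 = 2.3104/33.48 = 0.0690
1: (42 − 44.64)²/44.64 = 6.9696/44.64 = 0.1561
2: (45 − 44.64)²/44.64 = 0.1296/44.64 = 0.0029
3: (43 − 39.06)²/39.06 = 15.5236/39.06 = 0.3974
≥4: (114 − 117.18)²/117.18 = 10.1124/117.18 = 0.0863
Sum = 0.712

0.712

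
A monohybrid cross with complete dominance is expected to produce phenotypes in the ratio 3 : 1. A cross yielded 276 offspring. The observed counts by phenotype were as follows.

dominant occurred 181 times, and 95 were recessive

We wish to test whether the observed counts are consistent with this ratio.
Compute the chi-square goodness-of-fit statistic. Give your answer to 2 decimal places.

13.06

Ratio total = 4. Expected counts: 276×3/4 = 207, 276×1/4 = 69.
χ² = (181−207)²/207 + (95−69)²/69
   = 3.266 + 9.797
Sum = 13.06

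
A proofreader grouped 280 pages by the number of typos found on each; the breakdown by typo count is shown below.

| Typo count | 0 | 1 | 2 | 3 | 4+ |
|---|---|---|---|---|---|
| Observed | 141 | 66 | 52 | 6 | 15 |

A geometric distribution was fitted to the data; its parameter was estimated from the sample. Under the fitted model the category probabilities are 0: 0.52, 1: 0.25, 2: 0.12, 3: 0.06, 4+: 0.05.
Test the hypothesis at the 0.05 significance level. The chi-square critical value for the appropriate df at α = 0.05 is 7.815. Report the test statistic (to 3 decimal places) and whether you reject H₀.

Expected counts E_i = n·p_i: 280×0.52 = 145.6, 280×0.25 = 70, 280×0.12 = 33.6, 280×0.06 = 16.8, 280×0.05 = 14.
0: (141 − 145.6)²/145.6 = 21.16/145.6 = 0.1453
1: (66 − 70)²/70 = 16/70 = 0.2286
2: (52 − 33.6)²/33.6 = 338.56/33.6 = 10.0762
3: (6 − 16.8)²/16.8 = 116.64/16.8 = 6.9429
4+: (15 − 14)²/14 = 1/14 = 0.0714
Sum = 17.464
df = 3. Since 17.464 > 7.815, we reject H₀.

17.464; reject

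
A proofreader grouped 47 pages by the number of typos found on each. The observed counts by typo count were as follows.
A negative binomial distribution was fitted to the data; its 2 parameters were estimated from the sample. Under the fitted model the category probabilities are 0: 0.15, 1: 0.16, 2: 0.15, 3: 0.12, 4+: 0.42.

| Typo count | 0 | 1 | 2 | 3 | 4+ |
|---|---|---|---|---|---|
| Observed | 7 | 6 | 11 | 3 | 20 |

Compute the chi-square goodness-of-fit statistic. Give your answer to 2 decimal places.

Expected counts E_i = n·p_i: 47×0.15 = 7.05, 47×0.16 = 7.52, 47×0.15 = 7.05, 47×0.12 = 5.64, 47×0.42 = 19.74.
cat         O        E   (O−E)²/E
0           7     7.05      0.000
1           6     7.52      0.307
2          11     7.05      2.213
3           3     5.64      1.236
4+         20    19.74      0.003
Sum = 3.76

3.76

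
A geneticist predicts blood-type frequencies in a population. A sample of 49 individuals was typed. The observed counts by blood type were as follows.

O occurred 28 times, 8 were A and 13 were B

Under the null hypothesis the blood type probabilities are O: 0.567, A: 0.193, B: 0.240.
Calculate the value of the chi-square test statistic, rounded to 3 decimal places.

0.357

Expected counts E_i = n·p_i: 49×0.567 = 27.783, 49×0.193 = 9.457, 49×0.240 = 11.76.
O: (28 − 27.783)²/27.783 = 0.047089/27.783 = 0.0017
A: (8 − 9.457)²/9.457 = 2.122849/9.457 = 0.2245
B: (13 − 11.76)²/11.76 = 1.5376/11.76 = 0.1307
Sum = 0.357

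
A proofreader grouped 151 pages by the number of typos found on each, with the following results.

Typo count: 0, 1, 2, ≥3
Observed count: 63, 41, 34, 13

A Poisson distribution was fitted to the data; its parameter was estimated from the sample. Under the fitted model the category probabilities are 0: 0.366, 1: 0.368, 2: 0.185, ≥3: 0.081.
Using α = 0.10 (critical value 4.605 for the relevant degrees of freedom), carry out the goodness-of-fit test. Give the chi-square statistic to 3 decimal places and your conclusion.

Expected counts E_i = n·p_i: 151×0.366 = 55.266, 151×0.368 = 55.568, 151×0.185 = 27.935, 151×0.081 = 12.231.
cat         O        E   (O−E)²/E
0          63   55.266     1.0823
1          41   55.568     3.8192
2          34   27.935     1.3168
≥3         13   12.231     0.0483
Sum = 6.267
df = 2. Since 6.267 > 4.605, we reject H₀.

6.267; reject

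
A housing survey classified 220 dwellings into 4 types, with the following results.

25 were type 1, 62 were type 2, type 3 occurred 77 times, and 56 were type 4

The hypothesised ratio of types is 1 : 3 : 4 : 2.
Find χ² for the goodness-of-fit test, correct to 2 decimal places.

5.30

Ratio total = 10. Expected counts: 220×1/10 = 22, 220×3/10 = 66, 220×4/10 = 88, 220×2/10 = 44.
cat         O        E   (O−E)²/E
type 1     25       22      0.409
type 2     62       66      0.242
type 3     77       88      1.375
type 4     56       44      3.273
Sum = 5.30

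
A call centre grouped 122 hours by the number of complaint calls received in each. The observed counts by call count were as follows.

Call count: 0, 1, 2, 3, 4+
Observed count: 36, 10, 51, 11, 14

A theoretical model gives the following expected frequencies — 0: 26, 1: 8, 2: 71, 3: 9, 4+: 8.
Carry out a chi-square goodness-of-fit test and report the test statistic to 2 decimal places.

0: (36 − 26)²/26 = 100/26 = 3.846
1: (10 − 8)²/8 = 4/8 = 0.500
2: (51 − 71)²/71 = 400/71 = 5.634
3: (11 − 9)²/9 = 4/9 = 0.444
4+: (14 − 8)²/8 = 36/8 = 4.500
Sum = 14.92

14.92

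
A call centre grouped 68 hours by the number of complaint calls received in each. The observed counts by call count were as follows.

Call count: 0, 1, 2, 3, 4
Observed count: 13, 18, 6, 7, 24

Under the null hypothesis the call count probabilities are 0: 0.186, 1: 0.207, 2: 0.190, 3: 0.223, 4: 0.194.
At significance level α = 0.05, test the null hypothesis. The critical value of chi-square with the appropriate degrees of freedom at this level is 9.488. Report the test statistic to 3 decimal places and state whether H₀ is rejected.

Expected counts E_i = n·p_i: 68×0.186 = 12.648, 68×0.207 = 14.076, 68×0.190 = 12.92, 68×0.223 = 15.164, 68×0.194 = 13.192.
χ² = (13−12.648)²/12.648 + (18−14.076)²/14.076 + (6−12.92)²/12.92 + (7−15.164)²/15.164 + (24−13.192)²/13.192
   = 0.0098 + 1.0939 + 3.7064 + 4.3953 + 8.8548
Sum = 18.060
df = 4. Since 18.060 > 9.488, we reject H₀.

18.060; reject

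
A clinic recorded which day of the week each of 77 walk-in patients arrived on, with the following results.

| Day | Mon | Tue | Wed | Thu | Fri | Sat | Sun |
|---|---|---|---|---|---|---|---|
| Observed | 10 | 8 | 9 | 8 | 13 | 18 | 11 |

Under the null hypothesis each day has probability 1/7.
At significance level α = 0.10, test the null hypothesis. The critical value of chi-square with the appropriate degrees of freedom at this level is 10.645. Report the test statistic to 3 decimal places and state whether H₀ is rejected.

6.909; do not reject

Under H₀ each category has probability 1/7, so each expected count is 77/7 = 11.
cat         O        E   (O−E)²/E
Mon        10       11     0.0909
Tue         8       11     0.8182
Wed         9       11     0.3636
Thu         8       11     0.8182
Fri        13       11     0.3636
Sat        18       11     4.4545
Sun        11       11     0.0000
Sum = 6.909
df = 6. Since 6.909 < 10.645, we do not reject H₀.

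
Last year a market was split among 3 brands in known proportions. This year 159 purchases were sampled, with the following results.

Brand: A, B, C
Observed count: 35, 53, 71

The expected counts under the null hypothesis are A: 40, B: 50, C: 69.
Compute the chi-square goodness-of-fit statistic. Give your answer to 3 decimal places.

χ² = (35−40)²/40 + (53−50)²/50 + (71−69)²/69
   = 0.6250 + 0.1800 + 0.0580
Sum = 0.863

0.863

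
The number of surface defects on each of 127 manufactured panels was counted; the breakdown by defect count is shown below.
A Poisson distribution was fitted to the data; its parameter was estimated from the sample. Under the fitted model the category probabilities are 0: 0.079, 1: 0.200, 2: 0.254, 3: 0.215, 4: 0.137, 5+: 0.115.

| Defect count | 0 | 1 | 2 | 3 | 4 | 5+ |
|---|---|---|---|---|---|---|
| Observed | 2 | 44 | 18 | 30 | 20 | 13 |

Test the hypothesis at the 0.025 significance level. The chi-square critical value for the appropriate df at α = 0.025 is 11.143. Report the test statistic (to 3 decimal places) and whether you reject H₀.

Expected counts E_i = n·p_i: 127×0.079 = 10.033, 127×0.200 = 25.4, 127×0.254 = 32.258, 127×0.215 = 27.305, 127×0.137 = 17.399, 127×0.115 = 14.605.
cat         O        E   (O−E)²/E
0           2   10.033     6.4317
1          44     25.4    13.6205
2          18   32.258     6.3020
3          30   27.305     0.2660
4          20   17.399     0.3888
5+         13   14.605     0.1764
Sum = 27.185
df = 4. Since 27.185 > 11.143, we reject H₀.

27.185; reject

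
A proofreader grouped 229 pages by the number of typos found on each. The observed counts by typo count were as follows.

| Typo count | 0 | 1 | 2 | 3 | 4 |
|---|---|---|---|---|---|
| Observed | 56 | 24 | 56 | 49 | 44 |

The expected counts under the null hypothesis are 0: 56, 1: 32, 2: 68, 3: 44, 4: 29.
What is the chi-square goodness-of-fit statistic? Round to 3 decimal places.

12.444

0: (56 − 56)²/56 = 0/56 = 0.0000
1: (24 − 32)²/32 = 64/32 = 2.0000
2: (56 − 68)²/68 = 144/68 = 2.1176
3: (49 − 44)²/44 = 25/44 = 0.5682
4: (44 − 29)²/29 = 225/29 = 7.7586
Sum = 12.444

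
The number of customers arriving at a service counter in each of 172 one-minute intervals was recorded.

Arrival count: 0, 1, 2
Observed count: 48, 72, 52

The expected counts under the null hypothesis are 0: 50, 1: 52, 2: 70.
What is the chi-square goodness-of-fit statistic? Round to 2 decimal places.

cat         O        E   (O−E)²/E
0          48       50      0.080
1          72       52      7.692
2          52       70      4.629
Sum = 12.40

12.40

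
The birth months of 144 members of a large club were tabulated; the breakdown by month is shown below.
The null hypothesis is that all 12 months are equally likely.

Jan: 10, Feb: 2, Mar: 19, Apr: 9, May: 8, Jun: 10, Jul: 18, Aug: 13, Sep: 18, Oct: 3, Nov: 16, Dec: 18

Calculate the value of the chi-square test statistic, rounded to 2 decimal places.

32.33

Under H₀ each category has probability 1/12, so each expected count is 144/12 = 12.
Jan: (10 − 12)²/12 = 4/12 = 0.333
Feb: (2 − 12)²/12 = 100/12 = 8.333
Mar: (19 − 12)²/12 = 49/12 = 4.083
Apr: (9 − 12)²/12 = 9/12 = 0.750
May: (8 − 12)²/12 = 16/12 = 1.333
Jun: (10 − 12)²/12 = 4/12 = 0.333
Jul: (18 − 12)²/12 = 36/12 = 3.000
Aug: (13 − 12)²/12 = 1/12 = 0.083
Sep: (18 − 12)²/12 = 36/12 = 3.000
Oct: (3 − 12)²/12 = 81/12 = 6.750
Nov: (16 − 12)²/12 = 16/12 = 1.333
Dec: (18 − 12)²/12 = 36/12 = 3.000
Sum = 32.33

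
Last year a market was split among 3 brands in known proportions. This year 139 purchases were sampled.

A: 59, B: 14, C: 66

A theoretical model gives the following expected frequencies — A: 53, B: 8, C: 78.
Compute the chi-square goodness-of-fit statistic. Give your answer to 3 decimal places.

7.025

A: (59 − 53)²/53 = 36/53 = 0.6792
B: (14 − 8)²/8 = 36/8 = 4.5000
C: (66 − 78)²/78 = 144/78 = 1.8462
Sum = 7.025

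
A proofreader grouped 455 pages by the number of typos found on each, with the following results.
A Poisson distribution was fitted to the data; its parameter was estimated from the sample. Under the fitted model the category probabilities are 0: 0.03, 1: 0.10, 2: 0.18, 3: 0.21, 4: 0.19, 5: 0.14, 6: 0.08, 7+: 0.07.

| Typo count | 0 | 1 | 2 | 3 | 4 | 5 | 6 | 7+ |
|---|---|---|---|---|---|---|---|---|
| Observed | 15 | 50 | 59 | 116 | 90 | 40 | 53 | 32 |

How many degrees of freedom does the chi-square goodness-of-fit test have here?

There are k = 8 categories and 1 parameter estimated from the data, so df = 8 − 1 − 1 = 6.

6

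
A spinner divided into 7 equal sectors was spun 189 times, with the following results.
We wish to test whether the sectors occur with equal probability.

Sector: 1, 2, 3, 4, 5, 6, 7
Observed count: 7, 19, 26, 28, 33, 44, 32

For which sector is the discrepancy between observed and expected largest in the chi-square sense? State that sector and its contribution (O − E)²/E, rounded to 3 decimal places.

Expected count for each of the 7 categories: 189/7 = 27.
χ² = (7−27)²/27 + (19−27)²/27 + (26−27)²/27 + (28−27)²/27 + (33−27)²/27 + (44−27)²/27 + (32−27)²/27
   = 14.8148 + 2.3704 + 0.0370 + 0.0370 + 1.3333 + 10.7037 + 0.9259
The largest term is for 1: 14.815.

1, 14.815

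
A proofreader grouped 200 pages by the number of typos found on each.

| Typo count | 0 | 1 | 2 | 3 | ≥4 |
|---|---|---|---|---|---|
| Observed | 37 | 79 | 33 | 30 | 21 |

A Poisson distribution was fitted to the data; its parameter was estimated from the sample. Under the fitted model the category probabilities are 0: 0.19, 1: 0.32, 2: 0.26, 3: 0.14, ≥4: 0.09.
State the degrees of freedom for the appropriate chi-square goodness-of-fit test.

3

There are k = 5 categories and 1 parameter estimated from the data, so df = 5 − 1 − 1 = 3.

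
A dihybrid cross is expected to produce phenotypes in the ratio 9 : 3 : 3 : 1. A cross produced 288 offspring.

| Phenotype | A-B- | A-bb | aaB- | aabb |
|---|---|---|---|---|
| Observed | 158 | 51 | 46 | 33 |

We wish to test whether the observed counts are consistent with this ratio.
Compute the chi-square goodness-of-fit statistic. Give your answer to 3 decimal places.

Ratio total = 16. Expected counts: 288×9/16 = 162, 288×3/16 = 54, 288×3/16 = 54, 288×1/16 = 18.
cat         O        E   (O−E)²/E
A-B-      158      162     0.0988
A-bb       51       54     0.1667
aaB-       46       54     1.1852
aabb       33       18    12.5000
Sum = 13.951

13.951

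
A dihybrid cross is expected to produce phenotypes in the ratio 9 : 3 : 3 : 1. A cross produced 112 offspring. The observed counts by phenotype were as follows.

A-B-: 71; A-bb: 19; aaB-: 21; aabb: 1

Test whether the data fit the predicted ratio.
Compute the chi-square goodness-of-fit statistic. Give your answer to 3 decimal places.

6.349

Ratio total = 16. Expected counts: 112×9/16 = 63, 112×3/16 = 21, 112×3/16 = 21, 112×1/16 = 7.
χ² = (71−63)²/63 + (19−21)²/21 + (21−21)²/21 + (1−7)²/7
   = 1.0159 + 0.1905 + 0.0000 + 5.1429
Sum = 6.349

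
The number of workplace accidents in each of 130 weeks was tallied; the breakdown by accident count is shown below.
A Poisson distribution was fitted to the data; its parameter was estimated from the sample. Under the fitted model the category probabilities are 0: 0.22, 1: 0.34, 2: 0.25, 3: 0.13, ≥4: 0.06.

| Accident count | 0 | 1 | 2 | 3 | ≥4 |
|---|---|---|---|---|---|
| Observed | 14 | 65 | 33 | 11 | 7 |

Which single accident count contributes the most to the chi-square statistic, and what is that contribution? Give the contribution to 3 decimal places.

1, 9.788

Expected counts E_i = n·p_i: 130×0.22 = 28.6, 130×0.34 = 44.2, 130×0.25 = 32.5, 130×0.13 = 16.9, 130×0.06 = 7.8.
cat         O        E   (O−E)²/E
0          14     28.6     7.4531
1          65     44.2     9.7882
2          33     32.5     0.0077
3          11     16.9     2.0598
≥4          7      7.8     0.0821
The largest term is for 1: 9.788.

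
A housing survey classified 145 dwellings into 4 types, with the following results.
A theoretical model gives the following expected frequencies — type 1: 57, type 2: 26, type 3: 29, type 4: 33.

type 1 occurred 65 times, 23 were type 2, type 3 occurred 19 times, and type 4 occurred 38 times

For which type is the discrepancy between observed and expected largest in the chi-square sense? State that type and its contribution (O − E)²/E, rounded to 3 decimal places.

type 3, 3.448

cat         O        E   (O−E)²/E
type 1     65       57     1.1228
type 2     23       26     0.3462
type 3     19       29     3.4483
type 4     38       33     0.7576
The largest term is for type 3: 3.448.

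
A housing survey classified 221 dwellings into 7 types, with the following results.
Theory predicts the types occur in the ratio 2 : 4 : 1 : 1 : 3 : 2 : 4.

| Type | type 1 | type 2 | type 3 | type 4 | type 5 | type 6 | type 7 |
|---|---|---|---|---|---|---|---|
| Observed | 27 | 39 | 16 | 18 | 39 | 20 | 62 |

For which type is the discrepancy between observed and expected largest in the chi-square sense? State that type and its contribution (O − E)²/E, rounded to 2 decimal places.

type 2, 3.25

Ratio total = 17. Expected counts: 221×2/17 = 26, 221×4/17 = 52, 221×1/17 = 13, 221×1/17 = 13, 221×3/17 = 39, 221×2/17 = 26, 221×4/17 = 52.
χ² = (27−26)²/26 + (39−52)²/52 + (16−13)²/13 + (18−13)²/13 + (39−39)²/39 + (20−26)²/26 + (62−52)²/52
   = 0.038 + 3.250 + 0.692 + 1.923 + 0.000 + 1.385 + 1.923
The largest term is for type 2: 3.25.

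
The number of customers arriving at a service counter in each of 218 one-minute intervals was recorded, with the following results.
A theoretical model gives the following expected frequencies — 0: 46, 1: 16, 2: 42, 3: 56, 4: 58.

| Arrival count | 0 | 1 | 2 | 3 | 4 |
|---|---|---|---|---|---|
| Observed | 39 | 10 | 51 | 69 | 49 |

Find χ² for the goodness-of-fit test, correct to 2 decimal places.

0: (39 − 46)²/46 = 49/46 = 1.065
1: (10 − 16)²/16 = 36/16 = 2.250
2: (51 − 42)²/42 = 81/42 = 1.929
3: (69 − 56)²/56 = 169/56 = 3.018
4: (49 − 58)²/58 = 81/58 = 1.397
Sum = 9.66

9.66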